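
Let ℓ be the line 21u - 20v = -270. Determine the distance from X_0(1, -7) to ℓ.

The normal to the line is n = (21, -20) with |n| = 29.
|n·X_0 − (-270)| = |161 − (-270)| = 431, so the distance is 431/29.

431/29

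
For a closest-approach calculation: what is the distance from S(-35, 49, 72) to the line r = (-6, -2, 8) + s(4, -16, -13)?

√482

Direction vector d = (4, -16, -13).
AP = (-29, 51, 64); AP·d = -1764, |AP|² = 7538, |d|² = 441.
distance² = |AP|² − (AP·d)²/|d|² = 7538 − 3111696/441 = 482, so the distance is √482.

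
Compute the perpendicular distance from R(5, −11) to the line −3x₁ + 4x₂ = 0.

d = |(-3)·5 + 4·(-11) − 0| / √(9 + 16) = |-59|/5 = 59/5.

59/5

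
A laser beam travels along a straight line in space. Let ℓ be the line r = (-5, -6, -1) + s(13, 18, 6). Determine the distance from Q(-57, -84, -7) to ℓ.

6√10

Direction vector d = (13, 18, 6).
AP = (-52, -78, -6), and AP × d = (-360, 234, 78).
|AP × d|² = 190440 and |d|² = 529, so the distance is √(190440/529) = √360 = 6√10.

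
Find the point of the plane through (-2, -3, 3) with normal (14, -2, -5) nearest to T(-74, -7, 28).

(-4, -17, 3)

n = (14, -2, -5), |n|² = 225, and n·T − (-37) = -1125.
t = -1125/225 = -5, so the foot is T − t·n = (-74, -7, 28) − (-5)·(14, -2, -5) = (-4, -17, 3).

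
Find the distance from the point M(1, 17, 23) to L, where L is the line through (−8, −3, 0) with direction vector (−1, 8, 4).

√281

Direction vector d = (−1, 8, 4).
AP = (9, 20, 23), and AP × d = (−104, −59, 92).
|AP × d|² = 22761 and |d|² = 81, so the distance is √(22761/81) = √281.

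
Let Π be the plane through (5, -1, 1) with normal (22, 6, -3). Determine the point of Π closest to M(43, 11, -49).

The perpendicular from M has direction n = (22, 6, -3): r = (43, 11, -49) + λ(22, 6, -3).
Substitute into the plane: n·(M + λn) = 101 gives 1159 + 529λ = 101, so λ = -2.
Foot = (43, 11, -49) + (-2)·(22, 6, -3) = (-1, -1, -43).

(-1, -1, -43)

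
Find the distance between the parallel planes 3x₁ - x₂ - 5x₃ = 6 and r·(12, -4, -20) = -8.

Divide the second equation by 4 to match normals: 3x₁ - x₂ - 5x₃ = -2.
Both planes have normal n = (3, -1, -5), |n| = √35. Any point on the first plane is at distance |(-2) − 6|/|n| = 8/√35 = 8√35/35 from the second.

8/√35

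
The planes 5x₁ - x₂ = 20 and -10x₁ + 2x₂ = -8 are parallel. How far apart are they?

8√26/13

Divide the second equation by -2 to match normals: 5x₁ - x₂ = 4.
Both planes have normal n = (5, -1, 0), |n| = √26. Any point on the first plane is at distance |4 − 20|/|n| = 16/√26 from the second.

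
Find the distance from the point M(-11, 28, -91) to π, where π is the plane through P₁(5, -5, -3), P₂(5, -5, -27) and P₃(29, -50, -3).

24/17

P₁P₂ = (0, 0, -24) and P₁P₃ = (24, -45, 0), so a normal is n = P₁P₂ × P₁P₃ = (-1080, -576, 0).
n = (-1080, -576, 0); n·P − (-2520) = -1728; |n| = 1224; distance = 1728/1224 = 24/17.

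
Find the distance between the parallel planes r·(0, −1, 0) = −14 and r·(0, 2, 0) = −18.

23

Divide the second equation by -2 to match normals: −y = 9.
Both planes have normal n = (0, −1, 0), |n| = 1. Any point on the first plane is at distance |9 − (-14)|/|n| = 23/1 = 23 from the second.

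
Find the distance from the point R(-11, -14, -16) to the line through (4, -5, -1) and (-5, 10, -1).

A direction vector is d = (-9, 15, 0).
AP = (-15, -9, -15), and AP × d = (225, 135, -306).
|AP × d|² = 162486 and |d|² = 306, so the distance is √(162486/306) = √531 = 3√59.

3√59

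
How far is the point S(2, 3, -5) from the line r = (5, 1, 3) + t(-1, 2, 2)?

2√17

Direction vector d = (-1, 2, 2).
AP = (-3, 2, -8); AP·d = -9, |AP|² = 77, |d|² = 9.
distance² = |AP|² − (AP·d)²/|d|² = 77 − 81/9 = 68, so the distance is 2√17.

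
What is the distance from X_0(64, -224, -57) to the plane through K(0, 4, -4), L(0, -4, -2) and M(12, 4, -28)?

8

KL = (0, -8, 2) and KM = (12, 0, -24), so a normal is n = KL × KM = (192, 24, 96).
n = (192, 24, 96); n·P − (-288) = 1728; |n| = 216; distance = 1728/216 = 8.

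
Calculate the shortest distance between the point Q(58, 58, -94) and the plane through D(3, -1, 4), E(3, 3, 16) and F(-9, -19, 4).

5

DE = (0, 4, 12) and DF = (-12, -18, 0), so a normal is n = DE × DF = (216, -144, 48).
d = |216·58 + (-144)·58 + 48·(-94) − 984| / √(46656 + 20736 + 2304) = |-1320| / 264 = 5.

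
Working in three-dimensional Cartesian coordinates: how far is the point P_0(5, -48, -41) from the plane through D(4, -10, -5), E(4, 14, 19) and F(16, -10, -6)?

25/17

DE = (0, 24, 24) and DF = (12, 0, -1), so a normal is n = DE × DF = (-24, 288, -288).
n = (-24, 288, -288); n·P − (-1536) = -600; |n| = 408; distance = 600/408 = 25/17.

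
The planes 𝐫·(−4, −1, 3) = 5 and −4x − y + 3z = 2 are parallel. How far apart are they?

Both planes have normal n = (−4, −1, 3), |n| = √26. Any point on the first plane is at distance |2 − 5|/|n| = 3/√26 = 3√26/26 from the second.

3√26/26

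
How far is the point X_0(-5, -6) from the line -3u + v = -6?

d = |(-3)·(-5) + 1·(-6) − (-6)| / √(9 + 1) = |15|/√10 = 3√10/2.

3√10/2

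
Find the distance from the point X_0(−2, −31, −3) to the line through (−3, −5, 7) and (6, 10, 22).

A direction vector is d = (9, 15, 15).
AP = (1, −26, −10), and AP × d = (−240, −105, 249).
|AP × d|² = 130626 and |d|² = 531, so the distance is √(130626/531) = √246.

√246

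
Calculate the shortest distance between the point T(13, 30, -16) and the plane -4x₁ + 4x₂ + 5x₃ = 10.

Normal vector n = (-4, 4, 5), and n·(13, 30, -16) - 10 = -22.
|n| = √(16 + 16 + 25) = √57, so the distance is |-22|/√57 = 22√57/57.

22/√57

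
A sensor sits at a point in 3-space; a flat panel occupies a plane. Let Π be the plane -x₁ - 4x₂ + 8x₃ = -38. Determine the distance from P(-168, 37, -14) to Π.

d = |(-1)·(-168) + (-4)·37 + 8·(-14) − (-38)| / √(1 + 16 + 64) = |-54| / 9 = 6.

6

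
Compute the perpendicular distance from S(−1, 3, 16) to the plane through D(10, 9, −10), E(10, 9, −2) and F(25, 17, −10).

DE = (0, 0, 8) and DF = (15, 8, 0), so a normal is n = DE × DF = (−64, 120, 0).
d = |(-64)·(-1) + 120·3 − 440| / √(4096 + 14400 + 0) = |-16| / 136 = 2/17.

2/17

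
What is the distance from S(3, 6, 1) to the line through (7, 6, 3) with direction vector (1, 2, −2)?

2√5

Direction vector d = (1, 2, −2).
AP = (−4, 0, −2); AP·d = 0, |AP|² = 20, |d|² = 9.
distance² = |AP|² − (AP·d)²/|d|² = 20 − 0/9 = 20, so the distance is 2√5.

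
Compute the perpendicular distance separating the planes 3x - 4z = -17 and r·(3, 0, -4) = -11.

6/5

Both planes have normal n = (3, 0, -4), |n| = 5. Any point on the first plane is at distance |(-11) − (-17)|/|n| = 6/5 from the second.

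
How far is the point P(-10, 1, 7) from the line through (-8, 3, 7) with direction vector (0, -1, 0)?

Direction vector d = (0, -1, 0).
AP = (-2, -2, 0), and AP × d = (0, 0, 2).
|AP × d|² = 4 and |d|² = 1, so the distance is √4 = 2.

2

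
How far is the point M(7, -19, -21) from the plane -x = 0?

7

d = |(-1)·7 − 0| / √(1 + 0 + 0) = |-7| / 1 = 7.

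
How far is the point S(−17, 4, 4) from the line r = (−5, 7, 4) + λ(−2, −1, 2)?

Direction vector d = (−2, −1, 2).
AP = (−12, −3, 0); AP·d = 27, |AP|² = 153, |d|² = 9.
distance² = |AP|² − (AP·d)²/|d|² = 153 − 729/9 = 72, so the distance is 6√2.

6√2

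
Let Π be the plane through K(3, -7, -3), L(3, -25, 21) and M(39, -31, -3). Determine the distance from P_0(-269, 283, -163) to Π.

8

KL = (0, -18, 24) and KM = (36, -24, 0), so a normal is n = KL × KM = (576, 864, 648).
Then n·(-269, 283, -163) - (-6264) = -9792.
|n| = √(331776 + 746496 + 419904) = 1224, so the distance is |-9792|/1224 = 8.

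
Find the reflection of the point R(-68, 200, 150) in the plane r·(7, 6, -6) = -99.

(-650/11, 2284/11, 1566/11)

n = (7, 6, -6), |n|² = 121, n·R − (-99) = -77, so t = -77/121 = -7/11.
Foot F = R − (-7/11)·n = (-699/11, 2242/11, 1608/11); the reflection is 2F − R = (-650/11, 2284/11, 1566/11).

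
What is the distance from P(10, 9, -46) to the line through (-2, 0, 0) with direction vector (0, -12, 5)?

3√185

Direction vector d = (0, -12, 5).
AP = (12, 9, -46); AP·d = -338, |AP|² = 2341, |d|² = 169.
distance² = |AP|² − (AP·d)²/|d|² = 2341 − 114244/169 = 1665, so the distance is 3√185.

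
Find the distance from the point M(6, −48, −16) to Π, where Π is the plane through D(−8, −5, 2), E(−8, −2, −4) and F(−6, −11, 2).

DE = (0, 3, −6) and DF = (2, −6, 0), so a normal is n = DE × DF = (−36, −12, −6).
Then n·(6, −48, −16) − 336 = 120.
|n| = √(1296 + 144 + 36) = 6√41, so the distance is |120|/(6√41) = 20/√41.

20√41/41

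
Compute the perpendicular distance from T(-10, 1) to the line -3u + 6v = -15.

17/√5

d = |(-3)·(-10) + 6·1 − (-15)| / √(9 + 36) = |51|/(3√5) = 17/√5.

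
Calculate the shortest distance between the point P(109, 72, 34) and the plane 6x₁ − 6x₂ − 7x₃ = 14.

30/11

Normal vector n = (6, −6, −7), and n·(109, 72, 34) − 14 = −30.
|n| = √(36 + 36 + 49) = 11, so the distance is |-30|/11 = 30/11.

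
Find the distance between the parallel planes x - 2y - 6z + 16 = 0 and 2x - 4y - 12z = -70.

19√41/41

Divide the second equation by 2 to match normals: x - 2y - 6z = -35.
With common normal n = (1, -2, -6) (|n| = √41), the distance is |(-16) − (-35)|/|n| = 19/√41 = 19√41/41.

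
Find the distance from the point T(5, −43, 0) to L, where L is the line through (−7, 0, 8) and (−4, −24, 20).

√761

A direction vector is d = (3, −24, 12).
AP = (12, −43, −8), and AP × d = (−708, −168, −159).
|AP × d|² = 554769 and |d|² = 729, so the distance is √(554769/729) = √761.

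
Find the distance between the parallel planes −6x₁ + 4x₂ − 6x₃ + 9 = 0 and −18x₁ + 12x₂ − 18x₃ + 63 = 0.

Divide the second equation by 3 to match normals: −6x₁ + 4x₂ − 6x₃ = -21.
With common normal n = (−6, 4, −6) (|n| = 2√22), the distance is |(-9) − (-21)|/|n| = 12/(2√22) = 6/√22.

6/√22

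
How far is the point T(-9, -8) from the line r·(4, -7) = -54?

The normal to the line is n = (4, -7) with |n| = √65.
|n·T − (-54)| = |20 − (-54)| = 74, so the distance is 74/√65.

74/√65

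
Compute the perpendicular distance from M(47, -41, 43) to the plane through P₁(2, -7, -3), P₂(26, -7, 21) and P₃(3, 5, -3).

22/17

P₁P₂ = (24, 0, 24) and P₁P₃ = (1, 12, 0), so a normal is n = P₁P₂ × P₁P₃ = (-288, 24, 288).
n = (-288, 24, 288); n·P − (-1608) = -528; |n| = 408; distance = 528/408 = 22/17.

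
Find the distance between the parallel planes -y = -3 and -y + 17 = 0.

Both planes have normal n = (0, -1, 0), |n| = 1. Any point on the first plane is at distance |(-17) − (-3)|/|n| = 14/1 = 14 from the second.

14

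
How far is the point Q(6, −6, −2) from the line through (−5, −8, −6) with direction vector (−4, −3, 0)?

√41

Direction vector d = (−4, −3, 0).
AP = (11, 2, 4); AP·d = -50, |AP|² = 141, |d|² = 25.
distance² = |AP|² − (AP·d)²/|d|² = 141 − 2500/25 = 41, so the distance is √41.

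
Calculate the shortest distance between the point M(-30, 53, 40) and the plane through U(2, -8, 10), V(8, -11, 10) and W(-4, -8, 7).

10

UV = (6, -3, 0) and UW = (-6, 0, -3), so a normal is n = UV × UW = (9, 18, -18).
Then n·(-30, 53, 40) - (-306) = 270.
|n| = √(81 + 324 + 324) = 27, so the distance is |270|/27 = 10.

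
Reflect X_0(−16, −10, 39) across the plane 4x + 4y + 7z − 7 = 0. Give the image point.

(-32, -26, 11)

With n = (4, 4, 7), the signed offset is (n·X_0 − 7)/|n|² = 162/81 = 2.
X_0' = X_0 − 2t·n = (−16, −10, 39) − 4·(4, 4, 7) = (−32, −26, 11).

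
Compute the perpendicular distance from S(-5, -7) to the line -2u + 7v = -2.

The normal to the line is n = (-2, 7) with |n| = √53.
|n·S − (-2)| = |-39 − (-2)| = 37, so the distance is 37/√53 = 37√53/53.

37/√53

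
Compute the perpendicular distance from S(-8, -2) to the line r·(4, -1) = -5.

The normal to the line is n = (4, -1) with |n| = √17.
|n·S − (-5)| = |-30 − (-5)| = 25, so the distance is 25/√17.

25/√17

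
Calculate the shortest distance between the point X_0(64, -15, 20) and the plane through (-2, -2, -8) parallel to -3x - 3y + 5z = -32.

19√43/43

Parallel planes share the normal n = (-3, -3, 5); since (-2, -2, -8) lies on the plane, its equation is -3x - 3y + 5z = -28.
Then n·(64, -15, 20) - (-28) = -19.
|n| = √(9 + 9 + 25) = √43, so the distance is |-19|/√43 = 19√43/43.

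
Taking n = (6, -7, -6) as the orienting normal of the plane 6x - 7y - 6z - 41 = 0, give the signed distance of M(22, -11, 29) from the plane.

n·M − 41 = -6.
|n| = 11, so the signed distance is -6/11.

-6/11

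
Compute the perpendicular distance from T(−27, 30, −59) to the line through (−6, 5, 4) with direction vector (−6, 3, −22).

Direction vector d = (−6, 3, −22).
AP = (−21, 25, −63); AP·d = 1587, |AP|² = 5035, |d|² = 529.
distance² = |AP|² − (AP·d)²/|d|² = 5035 − 2518569/529 = 274, so the distance is √274.

√274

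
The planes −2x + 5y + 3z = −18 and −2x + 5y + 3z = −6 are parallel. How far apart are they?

6√38/19

With common normal n = (−2, 5, 3) (|n| = √38), the distance is |(-18) − (-6)|/|n| = 12/√38.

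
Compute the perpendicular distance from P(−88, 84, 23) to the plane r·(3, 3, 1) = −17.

28√19/19

d = |3·(-88) + 3·84 + 1·23 − (-17)| / √(9 + 9 + 1) = |28| / √19 = 28√19/19.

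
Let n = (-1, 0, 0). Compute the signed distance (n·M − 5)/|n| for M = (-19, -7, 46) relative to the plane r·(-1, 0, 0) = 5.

14

n·M − 5 = 14.
|n| = 1, so the signed distance is 14/1 = 14.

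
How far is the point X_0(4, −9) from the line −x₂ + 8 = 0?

17

The normal to the line is n = (0, −1) with |n| = 1.
|n·X_0 − (-8)| = |9 − (-8)| = 17, so the distance is 17/1 = 17.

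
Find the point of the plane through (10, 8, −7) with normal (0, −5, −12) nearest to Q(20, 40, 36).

(20, 20, -12)

n = (0, −5, −12), |n|² = 169, and n·Q − 44 = -676.
t = -676/169 = -4, so the foot is Q − t·n = (20, 40, 36) − (-4)·(0, −5, −12) = (20, 20, −12).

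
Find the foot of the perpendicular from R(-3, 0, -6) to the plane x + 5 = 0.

n = (1, 0, 0), |n|² = 1, and n·R − (-5) = 2.
t = 2/1 = 2, so the foot is R − t·n = (-3, 0, -6) − 2·(1, 0, 0) = (-5, 0, -6).

(-5, 0, -6)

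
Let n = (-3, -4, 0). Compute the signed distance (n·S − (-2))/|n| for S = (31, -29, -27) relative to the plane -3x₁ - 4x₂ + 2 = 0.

n·S − (-2) = 25.
|n| = 5, so the signed distance is 25/5 = 5.

5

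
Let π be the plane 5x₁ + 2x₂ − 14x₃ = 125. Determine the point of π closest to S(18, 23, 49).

The perpendicular from S has direction n = (5, 2, −14): r = (18, 23, 49) + μ(5, 2, −14).
Substitute into the plane: n·(S + μn) = 125 gives -550 + 225μ = 125, so μ = 3.
Foot = (18, 23, 49) + 3·(5, 2, −14) = (33, 29, 7).

(33, 29, 7)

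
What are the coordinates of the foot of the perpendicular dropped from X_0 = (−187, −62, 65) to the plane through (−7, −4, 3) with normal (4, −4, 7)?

n = (4, −4, 7), |n|² = 81, and n·X_0 − 9 = -54.
t = -54/81 = -2/3, so the foot is X_0 − t·n = (−187, −62, 65) − (-2/3)·(4, −4, 7) = (−553/3, −194/3, 209/3).

(-553/3, -194/3, 209/3)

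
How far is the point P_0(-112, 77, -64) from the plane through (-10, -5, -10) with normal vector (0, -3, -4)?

The plane has equation n·(r − (-10, -5, -10)) = 0, i.e. n·r = 55.
d = |(-3)·77 + (-4)·(-64) − 55| / √(0 + 9 + 16) = |-30| / 5 = 6.

6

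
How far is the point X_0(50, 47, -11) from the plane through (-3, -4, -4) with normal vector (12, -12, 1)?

The plane has equation n·(r − (-3, -4, -4)) = 0, i.e. n·r = 8.
Then n·(50, 47, -11) - 8 = 17.
|n| = √(144 + 144 + 1) = 17, so the distance is |17|/17 = 1.

1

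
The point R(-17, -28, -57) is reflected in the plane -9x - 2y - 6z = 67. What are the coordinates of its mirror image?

(55, -12, -9)

n = (-9, -2, -6), |n|² = 121, n·R − 67 = 484, so t = 484/121 = 4.
Foot F = R − 4·n = (19, -20, -33); the reflection is 2F − R = (55, -12, -9).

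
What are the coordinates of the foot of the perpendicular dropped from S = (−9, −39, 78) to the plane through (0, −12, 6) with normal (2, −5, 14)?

n = (2, −5, 14), |n|² = 225, and n·S − 144 = 1125.
t = 1125/225 = 5, so the foot is S − t·n = (−9, −39, 78) − 5·(2, −5, 14) = (−19, −14, 8).

(-19, -14, 8)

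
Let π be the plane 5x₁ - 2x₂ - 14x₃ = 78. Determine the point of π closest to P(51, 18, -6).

(46, 20, 8)

n = (5, -2, -14), |n|² = 225, and n·P − 78 = 225.
t = 225/225 = 1, so the foot is P − t·n = (51, 18, -6) − 1·(5, -2, -14) = (46, 20, 8).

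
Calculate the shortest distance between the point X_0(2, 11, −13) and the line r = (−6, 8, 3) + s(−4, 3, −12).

4√10

Direction vector d = (−4, 3, −12).
AP = (8, 3, −16), and AP × d = (12, 160, 36).
|AP × d|² = 27040 and |d|² = 169, so the distance is √(27040/169) = √160 = 4√10.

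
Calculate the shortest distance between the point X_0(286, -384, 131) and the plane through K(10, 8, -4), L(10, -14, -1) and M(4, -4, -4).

KL = (0, -22, 3) and KM = (-6, -12, 0), so a normal is n = KL × KM = (36, -18, -132).
Then n·(286, -384, 131) - 744 = -828.
|n| = √(1296 + 324 + 17424) = 138, so the distance is |-828|/138 = 6.

6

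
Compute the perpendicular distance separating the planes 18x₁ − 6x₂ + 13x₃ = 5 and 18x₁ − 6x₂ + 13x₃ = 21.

Both planes have normal n = (18, −6, 13), |n| = 23. Any point on the first plane is at distance |21 − 5|/|n| = 16/23 from the second.

16/23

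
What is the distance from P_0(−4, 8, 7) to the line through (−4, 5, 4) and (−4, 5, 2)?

3

A direction vector is d = (0, 0, −2).
AP = (0, 3, 3); AP·d = -6, |AP|² = 18, |d|² = 4.
distance² = |AP|² − (AP·d)²/|d|² = 18 − 36/4 = 9, so the distance is 3.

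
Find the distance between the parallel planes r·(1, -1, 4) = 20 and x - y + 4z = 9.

11√2/6

Both planes have normal n = (1, -1, 4), |n| = 3√2. Any point on the first plane is at distance |9 − 20|/|n| = 11/(3√2) from the second.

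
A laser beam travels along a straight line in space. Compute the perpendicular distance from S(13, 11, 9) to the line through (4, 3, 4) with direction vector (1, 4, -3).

12

Direction vector d = (1, 4, -3).
AP = (9, 8, 5); AP·d = 26, |AP|² = 170, |d|² = 26.
distance² = |AP|² − (AP·d)²/|d|² = 170 − 676/26 = 144, so the distance is 12.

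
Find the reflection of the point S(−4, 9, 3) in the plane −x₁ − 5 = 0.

(-6, 9, 3)

n = (−1, 0, 0), |n|² = 1, n·S − 5 = -1, so t = -1/1 = -1.
Foot F = S − (-1)·n = (−5, 9, 3); the reflection is 2F − S = (−6, 9, 3).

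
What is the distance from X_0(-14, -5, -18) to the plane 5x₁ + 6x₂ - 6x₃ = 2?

Normal vector n = (5, 6, -6), and n·(-14, -5, -18) - 2 = 6.
|n| = √(25 + 36 + 36) = √97, so the distance is |6|/√97 = 6√97/97.

6√97/97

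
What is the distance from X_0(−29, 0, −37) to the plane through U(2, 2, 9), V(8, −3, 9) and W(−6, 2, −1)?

UV = (6, −5, 0) and UW = (−8, 0, −10), so a normal is n = UV × UW = (50, 60, −40).
n = (50, 60, −40); n·P − (-140) = 170; |n| = 10√77; distance = 170/(10√77) = 17√77/77.

17/√77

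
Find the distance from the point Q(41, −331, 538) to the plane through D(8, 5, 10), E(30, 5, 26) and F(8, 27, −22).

DE = (22, 0, 16) and DF = (0, 22, −32), so a normal is n = DE × DF = (−352, 704, 484).
n = (−352, 704, 484); n·P − 5544 = 7392; |n| = 924; distance = 7392/924 = 8.

8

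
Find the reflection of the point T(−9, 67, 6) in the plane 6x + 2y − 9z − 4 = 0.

With n = (6, 2, −9), the signed offset is (n·T − 4)/|n|² = 22/121 = 2/11.
T' = T − 2t·n = (−9, 67, 6) − (4/11)·(6, 2, −9) = (−123/11, 729/11, 102/11).

(-123/11, 729/11, 102/11)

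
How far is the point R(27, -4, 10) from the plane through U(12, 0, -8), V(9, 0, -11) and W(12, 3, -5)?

7√3/3

UV = (-3, 0, -3) and UW = (0, 3, 3), so a normal is n = UV × UW = (9, 9, -9).
n = (9, 9, -9); n·P − 180 = -63; |n| = 9√3; distance = 63/(9√3) = 7/√3.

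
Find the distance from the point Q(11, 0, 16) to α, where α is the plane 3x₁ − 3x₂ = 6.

9√2/2

d = |3·11 + (-3)·0 − 6| / √(9 + 9 + 0) = |27| / (3√2) = 9/√2.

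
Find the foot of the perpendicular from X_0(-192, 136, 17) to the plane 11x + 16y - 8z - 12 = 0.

(-3988/21, 2920/21, 325/21)

n = (11, 16, -8), |n|² = 441, and n·X_0 − 12 = -84.
t = -84/441 = -4/21, so the foot is X_0 − t·n = (-192, 136, 17) − (-4/21)·(11, 16, -8) = (-3988/21, 2920/21, 325/21).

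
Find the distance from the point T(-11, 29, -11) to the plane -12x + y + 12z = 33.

d = |(-12)·(-11) + 1·29 + 12·(-11) − 33| / √(144 + 1 + 144) = |-4| / 17 = 4/17.

4/17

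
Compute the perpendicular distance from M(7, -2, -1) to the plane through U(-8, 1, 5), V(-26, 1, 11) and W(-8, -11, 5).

UV = (-18, 0, 6) and UW = (0, -12, 0), so a normal is n = UV × UW = (72, 0, 216).
Then n·(7, -2, -1) - 504 = -216.
|n| = √(5184 + 0 + 46656) = 72√10, so the distance is |-216|/(72√10) = 3/√10.

3√10/10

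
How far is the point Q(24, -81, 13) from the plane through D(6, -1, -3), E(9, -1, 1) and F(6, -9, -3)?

DE = (3, 0, 4) and DF = (0, -8, 0), so a normal is n = DE × DF = (32, 0, -24).
Then n·(24, -81, 13) - 264 = 192.
|n| = √(1024 + 0 + 576) = 40, so the distance is |192|/40 = 24/5.

24/5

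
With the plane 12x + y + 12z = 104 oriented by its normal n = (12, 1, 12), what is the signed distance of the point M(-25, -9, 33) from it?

n·M − 104 = -17.
|n| = 17, so the signed distance is -17/17 = -1.

-1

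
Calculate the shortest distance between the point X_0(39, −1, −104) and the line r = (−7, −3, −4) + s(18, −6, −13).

2√914

Direction vector d = (18, −6, −13).
AP = (46, 2, −100), and AP × d = (−626, −1202, −312).
|AP × d|² = 1934024 and |d|² = 529, so the distance is √(1934024/529) = √3656 = 2√914.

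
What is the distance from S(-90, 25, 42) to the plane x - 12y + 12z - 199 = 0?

n = (1, -12, 12); n·P − 199 = -85; |n| = 17; distance = 85/17 = 5.

5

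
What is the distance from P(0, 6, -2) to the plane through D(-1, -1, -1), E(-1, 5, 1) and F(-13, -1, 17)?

1

DE = (0, 6, 2) and DF = (-12, 0, 18), so a normal is n = DE × DF = (108, -24, 72).
d = |108·0 + (-24)·6 + 72·(-2) − (-156)| / √(11664 + 576 + 5184) = |-132| / 132 = 1.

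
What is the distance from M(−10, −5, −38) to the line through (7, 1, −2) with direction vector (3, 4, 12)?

Direction vector d = (3, 4, 12).
AP = (−17, −6, −36); AP·d = -507, |AP|² = 1621, |d|² = 169.
distance² = |AP|² − (AP·d)²/|d|² = 1621 − 257049/169 = 100, so the distance is 10.

10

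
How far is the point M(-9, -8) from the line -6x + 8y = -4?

3/5

d = |(-6)·(-9) + 8·(-8) − (-4)| / √(36 + 64) = |-6|/10 = 3/5.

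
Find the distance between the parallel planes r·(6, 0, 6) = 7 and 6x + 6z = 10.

Both planes have normal n = (6, 0, 6), |n| = 6√2. Any point on the first plane is at distance |10 − 7|/|n| = 3/(6√2) = 1/(2√2) from the second.

√2/4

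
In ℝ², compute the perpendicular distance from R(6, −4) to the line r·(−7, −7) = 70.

d = |(-7)·6 + (-7)·(-4) − 70| / √(49 + 49) = |-84|/(7√2) = 6√2.

6√2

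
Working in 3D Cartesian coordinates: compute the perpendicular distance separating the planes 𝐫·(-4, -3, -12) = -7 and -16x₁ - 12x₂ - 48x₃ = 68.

24/13

Divide the second equation by 4 to match normals: -4x₁ - 3x₂ - 12x₃ = 17.
With common normal n = (-4, -3, -12) (|n| = 13), the distance is |(-7) − 17|/|n| = 24/13.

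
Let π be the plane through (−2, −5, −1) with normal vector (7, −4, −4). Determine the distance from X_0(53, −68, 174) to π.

The plane has equation n·(r − (−2, −5, −1)) = 0, i.e. n·r = 10.
Then n·(53, −68, 174) − 10 = −63.
|n| = √(49 + 16 + 16) = 9, so the distance is |-63|/9 = 7.

7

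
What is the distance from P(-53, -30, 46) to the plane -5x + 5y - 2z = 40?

17/(3√6)

Normal vector n = (-5, 5, -2), and n·(-53, -30, 46) - 40 = -17.
|n| = √(25 + 25 + 4) = 3√6, so the distance is |-17|/(3√6) = 17√6/18.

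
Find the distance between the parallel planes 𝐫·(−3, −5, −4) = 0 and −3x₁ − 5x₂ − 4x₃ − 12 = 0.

Both planes have normal n = (−3, −5, −4), |n| = 5√2. Any point on the first plane is at distance |12 − 0|/|n| = 12/(5√2) = 6√2/5 from the second.

6√2/5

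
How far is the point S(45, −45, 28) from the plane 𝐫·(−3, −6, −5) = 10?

3√70/14

d = |(-3)·45 + (-6)·(-45) + (-5)·28 − 10| / √(9 + 36 + 25) = |-15| / √70 = 3√70/14.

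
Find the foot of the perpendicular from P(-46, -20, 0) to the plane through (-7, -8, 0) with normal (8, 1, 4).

The perpendicular from P has direction n = (8, 1, 4): r = (-46, -20, 0) + μ(8, 1, 4).
Substitute into the plane: n·(P + μn) = -64 gives -388 + 81μ = -64, so μ = 4.
Foot = (-46, -20, 0) + 4·(8, 1, 4) = (-14, -16, 16).

(-14, -16, 16)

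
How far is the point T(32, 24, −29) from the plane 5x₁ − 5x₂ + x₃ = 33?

22√51/51

d = |5·32 + (-5)·24 + 1·(-29) − 33| / √(25 + 25 + 1) = |-22| / √51 = 22/√51.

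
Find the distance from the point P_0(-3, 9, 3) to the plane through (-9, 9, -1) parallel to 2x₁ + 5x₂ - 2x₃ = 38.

Parallel planes share the normal n = (2, 5, -2); since (-9, 9, -1) lies on the plane, its equation is 2x₁ + 5x₂ - 2x₃ = 29.
n = (2, 5, -2); n·P − 29 = 4; |n| = √33; distance = 4/√33.

4/√33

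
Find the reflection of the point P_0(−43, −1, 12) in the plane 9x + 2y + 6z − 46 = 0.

n = (9, 2, 6), |n|² = 121, n·P_0 − 46 = -363, so t = -363/121 = -3.
Foot F = P_0 − (-3)·n = (−16, 5, 30); the reflection is 2F − P_0 = (11, 11, 48).

(11, 11, 48)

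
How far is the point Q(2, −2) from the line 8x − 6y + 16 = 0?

d = |8·2 + (-6)·(-2) − (-16)| / √(64 + 36) = |44|/10 = 22/5.

22/5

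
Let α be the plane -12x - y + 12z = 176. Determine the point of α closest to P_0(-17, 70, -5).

n = (-12, -1, 12), |n|² = 289, and n·P_0 − 176 = -102.
t = -102/289 = -6/17, so the foot is P_0 − t·n = (-17, 70, -5) − (-6/17)·(-12, -1, 12) = (-361/17, 1184/17, -13/17).

(-361/17, 1184/17, -13/17)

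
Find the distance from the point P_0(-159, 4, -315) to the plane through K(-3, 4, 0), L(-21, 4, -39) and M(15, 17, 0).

KL = (-18, 0, -39) and KM = (18, 13, 0), so a normal is n = KL × KM = (507, -702, -234).
n = (507, -702, -234); n·P − (-4329) = -5382; |n| = 897; distance = 5382/897 = 6.

6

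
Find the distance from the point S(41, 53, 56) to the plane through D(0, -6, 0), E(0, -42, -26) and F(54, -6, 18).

5/23

DE = (0, -36, -26) and DF = (54, 0, 18), so a normal is n = DE × DF = (-648, -1404, 1944).
Then n·(41, 53, 56) - 8424 = -540.
|n| = √(419904 + 1971216 + 3779136) = 2484, so the distance is |-540|/2484 = 5/23.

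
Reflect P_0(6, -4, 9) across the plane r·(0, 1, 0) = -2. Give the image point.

(6, 0, 9)

With n = (0, 1, 0), the signed offset is (n·P_0 − (-2))/|n|² = -2/1 = -2.
P_0' = P_0 − 2t·n = (6, -4, 9) − (-4)·(0, 1, 0) = (6, 0, 9).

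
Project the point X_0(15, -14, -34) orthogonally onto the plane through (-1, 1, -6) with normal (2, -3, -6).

(5, 1, -4)

n = (2, -3, -6), |n|² = 49, and n·X_0 − 31 = 245.
t = 245/49 = 5, so the foot is X_0 − t·n = (15, -14, -34) − 5·(2, -3, -6) = (5, 1, -4).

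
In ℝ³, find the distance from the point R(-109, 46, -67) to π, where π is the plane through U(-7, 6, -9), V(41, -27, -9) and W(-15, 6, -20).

UV = (48, -33, 0) and UW = (-8, 0, -11), so a normal is n = UV × UW = (363, 528, -264).
n = (363, 528, -264); n·P − 3003 = -594; |n| = 693; distance = 594/693 = 6/7.

6/7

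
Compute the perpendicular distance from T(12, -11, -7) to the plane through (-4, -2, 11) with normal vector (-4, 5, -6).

The plane has equation n·(r − (-4, -2, 11)) = 0, i.e. n·r = -60.
d = |(-4)·12 + 5·(-11) + (-6)·(-7) − (-60)| / √(16 + 25 + 36) = |-1| / √77 = √77/77.

1/√77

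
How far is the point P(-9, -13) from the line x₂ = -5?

The normal to the line is n = (0, 1) with |n| = 1.
|n·P − (-5)| = |-13 − (-5)| = 8, so the distance is 8/1 = 8.

8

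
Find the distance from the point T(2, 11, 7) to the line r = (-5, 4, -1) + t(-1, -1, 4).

12

Direction vector d = (-1, -1, 4).
AP = (7, 7, 8), and AP × d = (36, -36, 0).
|AP × d|² = 2592 and |d|² = 18, so the distance is √(2592/18) = √144 = 12.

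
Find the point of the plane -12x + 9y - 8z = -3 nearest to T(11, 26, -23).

(23, 17, -15)

n = (-12, 9, -8), |n|² = 289, and n·T − (-3) = 289.
t = 289/289 = 1, so the foot is T − t·n = (11, 26, -23) − 1·(-12, 9, -8) = (23, 17, -15).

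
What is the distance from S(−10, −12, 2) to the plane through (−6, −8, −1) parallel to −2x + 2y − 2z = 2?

Parallel planes share the normal n = (−2, 2, −2); since (−6, −8, −1) lies on the plane, its equation is −2x + 2y − 2z = -2.
n = (−2, 2, −2); n·P − (-2) = -6; |n| = 2√3; distance = 6/(2√3) = √3.

√3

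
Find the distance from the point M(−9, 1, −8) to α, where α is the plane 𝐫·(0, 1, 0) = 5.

d = |1·1 − 5| / √(0 + 1 + 0) = |-4| / 1 = 4.

4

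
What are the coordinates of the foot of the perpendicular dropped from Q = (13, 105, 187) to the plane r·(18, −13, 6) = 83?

The perpendicular from Q has direction n = (18, −13, 6): r = (13, 105, 187) + t(18, −13, 6).
Substitute into the plane: n·(Q + tn) = 83 gives -9 + 529t = 83, so t = 4/23.
Foot = (13, 105, 187) + (4/23)·(18, −13, 6) = (371/23, 2363/23, 4325/23).

(371/23, 2363/23, 4325/23)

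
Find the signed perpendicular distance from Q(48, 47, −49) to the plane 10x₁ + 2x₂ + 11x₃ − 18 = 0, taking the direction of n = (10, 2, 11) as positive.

17/15

n·Q − 18 = 17.
|n| = 15, so the signed distance is 17/15.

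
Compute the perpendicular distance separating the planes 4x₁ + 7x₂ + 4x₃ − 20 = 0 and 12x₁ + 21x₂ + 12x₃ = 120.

20/9

Divide the second equation by 3 to match normals: 4x₁ + 7x₂ + 4x₃ = 40.
Both planes have normal n = (4, 7, 4), |n| = 9. Any point on the first plane is at distance |40 − 20|/|n| = 20/9 from the second.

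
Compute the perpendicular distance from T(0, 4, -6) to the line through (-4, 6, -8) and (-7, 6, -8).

2√2

A direction vector is d = (-3, 0, 0).
AP = (4, -2, 2); AP·d = -12, |AP|² = 24, |d|² = 9.
distance² = |AP|² − (AP·d)²/|d|² = 24 − 144/9 = 8, so the distance is 2√2.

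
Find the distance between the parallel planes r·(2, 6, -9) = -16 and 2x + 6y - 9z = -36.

Both planes have normal n = (2, 6, -9), |n| = 11. Any point on the first plane is at distance |(-36) − (-16)|/|n| = 20/11 from the second.

20/11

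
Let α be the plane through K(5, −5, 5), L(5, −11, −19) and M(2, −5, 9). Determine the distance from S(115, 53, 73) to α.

4

KL = (0, −6, −24) and KM = (−3, 0, 4), so a normal is n = KL × KM = (−24, 72, −18).
d = |(-24)·115 + 72·53 + (-18)·73 − (-570)| / √(576 + 5184 + 324) = |312| / 78 = 4.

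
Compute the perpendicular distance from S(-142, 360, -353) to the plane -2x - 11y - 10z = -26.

Normal vector n = (-2, -11, -10), and n·(-142, 360, -353) - (-26) = -120.
|n| = √(4 + 121 + 100) = 15, so the distance is |-120|/15 = 8.

8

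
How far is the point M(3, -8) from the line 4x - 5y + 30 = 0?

2√41

d = |4·3 + (-5)·(-8) − (-30)| / √(16 + 25) = |82|/√41 = 2√41.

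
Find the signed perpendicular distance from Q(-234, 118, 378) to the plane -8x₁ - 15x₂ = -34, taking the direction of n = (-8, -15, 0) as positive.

8

n·Q − (-34) = 136.
|n| = 17, so the signed distance is 136/17 = 8.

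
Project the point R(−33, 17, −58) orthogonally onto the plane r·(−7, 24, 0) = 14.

The perpendicular from R has direction n = (−7, 24, 0): r = (−33, 17, −58) + λ(−7, 24, 0).
Substitute into the plane: n·(R + λn) = 14 gives 639 + 625λ = 14, so λ = -1.
Foot = (−33, 17, −58) + (-1)·(−7, 24, 0) = (−26, −7, −58).

(-26, -7, -58)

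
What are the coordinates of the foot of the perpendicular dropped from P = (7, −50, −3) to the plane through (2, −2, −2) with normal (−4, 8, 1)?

n = (−4, 8, 1), |n|² = 81, and n·P − (-26) = -405.
t = -405/81 = -5, so the foot is P − t·n = (7, −50, −3) − (-5)·(−4, 8, 1) = (−13, −10, 2).

(-13, -10, 2)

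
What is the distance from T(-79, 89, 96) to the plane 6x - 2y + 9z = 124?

8

Normal vector n = (6, -2, 9), and n·(-79, 89, 96) - 124 = 88.
|n| = √(36 + 4 + 81) = 11, so the distance is |88|/11 = 8.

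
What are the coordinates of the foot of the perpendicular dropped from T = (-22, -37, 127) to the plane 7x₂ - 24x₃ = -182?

The perpendicular from T has direction n = (0, 7, -24): r = (-22, -37, 127) + t(0, 7, -24).
Substitute into the plane: n·(T + tn) = -182 gives -3307 + 625t = -182, so t = 5.
Foot = (-22, -37, 127) + 5·(0, 7, -24) = (-22, -2, 7).

(-22, -2, 7)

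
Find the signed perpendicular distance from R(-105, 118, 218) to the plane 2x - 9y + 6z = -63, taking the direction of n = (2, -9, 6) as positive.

9

n·R − (-63) = 99.
|n| = 11, so the signed distance is 99/11 = 9.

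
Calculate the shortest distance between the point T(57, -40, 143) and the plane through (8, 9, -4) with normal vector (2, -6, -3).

The plane has equation n·(r − (8, 9, -4)) = 0, i.e. n·r = -26.
n = (2, -6, -3); n·P − (-26) = -49; |n| = 7; distance = 49/7 = 7.

7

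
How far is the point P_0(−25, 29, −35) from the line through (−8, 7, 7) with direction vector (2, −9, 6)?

√601

Direction vector d = (2, −9, 6).
AP = (−17, 22, −42), and AP × d = (−246, 18, 109).
|AP × d|² = 72721 and |d|² = 121, so the distance is √(72721/121) = √601.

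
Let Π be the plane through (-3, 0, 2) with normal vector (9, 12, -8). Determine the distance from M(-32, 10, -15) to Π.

5/17

The plane has equation n·(r − (-3, 0, 2)) = 0, i.e. n·r = -43.
Then n·(-32, 10, -15) - (-43) = -5.
|n| = √(81 + 144 + 64) = 17, so the distance is |-5|/17 = 5/17.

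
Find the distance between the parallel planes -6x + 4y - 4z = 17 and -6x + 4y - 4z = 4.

13/(2√17)

Both planes have normal n = (-6, 4, -4), |n| = 2√17. Any point on the first plane is at distance |4 − 17|/|n| = 13/(2√17) from the second.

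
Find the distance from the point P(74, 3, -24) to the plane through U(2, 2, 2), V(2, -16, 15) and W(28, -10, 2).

UV = (0, -18, 13) and UW = (26, -12, 0), so a normal is n = UV × UW = (156, 338, 468).
Then n·(74, 3, -24) - 1924 = -598.
|n| = √(24336 + 114244 + 219024) = 598, so the distance is |-598|/598 = 1.

1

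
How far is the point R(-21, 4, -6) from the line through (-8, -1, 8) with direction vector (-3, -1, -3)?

Direction vector d = (-3, -1, -3).
AP = (-13, 5, -14), and AP × d = (-29, 3, 28).
|AP × d|² = 1634 and |d|² = 19, so the distance is √(1634/19) = √86.

√86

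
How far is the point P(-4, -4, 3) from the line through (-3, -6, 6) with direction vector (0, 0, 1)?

Direction vector d = (0, 0, 1).
AP = (-1, 2, -3); AP·d = -3, |AP|² = 14, |d|² = 1.
distance² = |AP|² − (AP·d)²/|d|² = 14 − 9/1 = 5, so the distance is √5.

√5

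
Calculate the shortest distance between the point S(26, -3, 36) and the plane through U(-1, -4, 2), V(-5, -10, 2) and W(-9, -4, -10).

UV = (-4, -6, 0) and UW = (-8, 0, -12), so a normal is n = UV × UW = (72, -48, -48).
d = |72·26 + (-48)·(-3) + (-48)·36 − 24| / √(5184 + 2304 + 2304) = |264| / (24√17) = 11√17/17.

11/√17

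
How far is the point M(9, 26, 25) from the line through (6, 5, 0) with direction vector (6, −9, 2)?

3√106

Direction vector d = (6, −9, 2).
AP = (3, 21, 25), and AP × d = (267, 144, −153).
|AP × d|² = 115434 and |d|² = 121, so the distance is √(115434/121) = √954 = 3√106.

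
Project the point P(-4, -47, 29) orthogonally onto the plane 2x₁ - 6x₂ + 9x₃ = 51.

(-12, -23, -7)

n = (2, -6, 9), |n|² = 121, and n·P − 51 = 484.
t = 484/121 = 4, so the foot is P − t·n = (-4, -47, 29) − 4·(2, -6, 9) = (-12, -23, -7).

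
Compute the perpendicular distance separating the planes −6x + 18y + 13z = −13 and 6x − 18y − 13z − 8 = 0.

Divide the second equation by -1 to match normals: −6x + 18y + 13z = -8.
With common normal n = (−6, 18, 13) (|n| = 23), the distance is |(-13) − (-8)|/|n| = 5/23.

5/23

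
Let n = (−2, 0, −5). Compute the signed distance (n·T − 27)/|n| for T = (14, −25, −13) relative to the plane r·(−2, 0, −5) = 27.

n·T − 27 = 10.
|n| = √29, so the signed distance is 10√29/29.

10√29/29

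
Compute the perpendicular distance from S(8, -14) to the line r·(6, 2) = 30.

The normal to the line is n = (6, 2) with |n| = 2√10.
|n·S − 30| = |20 − 30| = 10, so the distance is 10/(2√10) = 5/√10.

√10/2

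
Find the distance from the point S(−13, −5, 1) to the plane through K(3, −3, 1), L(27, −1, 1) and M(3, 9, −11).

8/17

KL = (24, 2, 0) and KM = (0, 12, −12), so a normal is n = KL × KM = (−24, 288, 288).
n = (−24, 288, 288); n·P − (-648) = -192; |n| = 408; distance = 192/408 = 8/17.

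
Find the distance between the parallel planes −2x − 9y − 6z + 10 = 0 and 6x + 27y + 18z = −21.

17/11

Divide the second equation by -3 to match normals: −2x − 9y − 6z = 7.
With common normal n = (−2, −9, −6) (|n| = 11), the distance is |(-10) − 7|/|n| = 17/11.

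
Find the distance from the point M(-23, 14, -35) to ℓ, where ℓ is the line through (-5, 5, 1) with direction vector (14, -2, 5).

Direction vector d = (14, -2, 5).
AP = (-18, 9, -36); AP·d = -450, |AP|² = 1701, |d|² = 225.
distance² = |AP|² − (AP·d)²/|d|² = 1701 − 202500/225 = 801, so the distance is 3√89.

3√89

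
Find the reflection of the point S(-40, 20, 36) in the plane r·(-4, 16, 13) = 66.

(-24, -44, -16)

With n = (-4, 16, 13), the signed offset is (n·S − 66)/|n|² = 882/441 = 2.
S' = S − 2t·n = (-40, 20, 36) − 4·(-4, 16, 13) = (-24, -44, -16).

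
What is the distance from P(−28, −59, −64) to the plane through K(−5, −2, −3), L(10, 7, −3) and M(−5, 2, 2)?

KL = (15, 9, 0) and KM = (0, 4, 5), so a normal is n = KL × KM = (45, −75, 60).
Then n·(−28, −59, −64) − (−255) = −420.
|n| = √(2025 + 5625 + 3600) = 75√2, so the distance is |-420|/(75√2) = 14√2/5.

14√2/5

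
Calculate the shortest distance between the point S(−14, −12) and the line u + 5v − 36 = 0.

55√26/13

The normal to the line is n = (1, 5) with |n| = √26.
|n·S − 36| = |-74 − 36| = 110, so the distance is 110/√26.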